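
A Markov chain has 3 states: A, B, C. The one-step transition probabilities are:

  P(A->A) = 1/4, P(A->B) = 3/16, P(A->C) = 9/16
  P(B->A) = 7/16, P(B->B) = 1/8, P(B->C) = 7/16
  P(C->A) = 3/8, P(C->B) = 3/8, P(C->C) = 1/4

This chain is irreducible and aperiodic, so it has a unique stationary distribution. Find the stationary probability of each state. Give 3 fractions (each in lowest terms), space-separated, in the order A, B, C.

Answer: 42/121 30/121 49/121

Derivation:
The stationary distribution satisfies pi = pi * P, i.e.:
  pi_A = 1/4*pi_A + 7/16*pi_B + 3/8*pi_C
  pi_B = 3/16*pi_A + 1/8*pi_B + 3/8*pi_C
  pi_C = 9/16*pi_A + 7/16*pi_B + 1/4*pi_C
with normalization: pi_A + pi_B + pi_C = 1.

Using the first 2 balance equations plus normalization, the linear system A*pi = b is:
  [-3/4, 7/16, 3/8] . pi = 0
  [3/16, -7/8, 3/8] . pi = 0
  [1, 1, 1] . pi = 1

Solving yields:
  pi_A = 42/121
  pi_B = 30/121
  pi_C = 49/121

Verification (pi * P):
  42/121*1/4 + 30/121*7/16 + 49/121*3/8 = 42/121 = pi_A  (ok)
  42/121*3/16 + 30/121*1/8 + 49/121*3/8 = 30/121 = pi_B  (ok)
  42/121*9/16 + 30/121*7/16 + 49/121*1/4 = 49/121 = pi_C  (ok)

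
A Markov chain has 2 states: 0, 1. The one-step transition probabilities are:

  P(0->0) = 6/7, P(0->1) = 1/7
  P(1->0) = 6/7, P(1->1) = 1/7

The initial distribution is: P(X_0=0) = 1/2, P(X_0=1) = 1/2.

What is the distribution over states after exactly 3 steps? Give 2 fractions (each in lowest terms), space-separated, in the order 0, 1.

Answer: 6/7 1/7

Derivation:
Propagating the distribution step by step (d_{t+1} = d_t * P):
d_0 = (0=1/2, 1=1/2)
  d_1[0] = 1/2*6/7 + 1/2*6/7 = 6/7
  d_1[1] = 1/2*1/7 + 1/2*1/7 = 1/7
d_1 = (0=6/7, 1=1/7)
  d_2[0] = 6/7*6/7 + 1/7*6/7 = 6/7
  d_2[1] = 6/7*1/7 + 1/7*1/7 = 1/7
d_2 = (0=6/7, 1=1/7)
  d_3[0] = 6/7*6/7 + 1/7*6/7 = 6/7
  d_3[1] = 6/7*1/7 + 1/7*1/7 = 1/7
d_3 = (0=6/7, 1=1/7)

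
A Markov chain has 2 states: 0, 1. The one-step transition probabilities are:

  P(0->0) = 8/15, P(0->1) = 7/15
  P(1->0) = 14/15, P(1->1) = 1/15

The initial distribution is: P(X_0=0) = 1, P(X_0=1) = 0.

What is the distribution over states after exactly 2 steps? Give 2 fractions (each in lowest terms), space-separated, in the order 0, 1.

Propagating the distribution step by step (d_{t+1} = d_t * P):
d_0 = (0=1, 1=0)
  d_1[0] = 1*8/15 + 0*14/15 = 8/15
  d_1[1] = 1*7/15 + 0*1/15 = 7/15
d_1 = (0=8/15, 1=7/15)
  d_2[0] = 8/15*8/15 + 7/15*14/15 = 18/25
  d_2[1] = 8/15*7/15 + 7/15*1/15 = 7/25
d_2 = (0=18/25, 1=7/25)

Answer: 18/25 7/25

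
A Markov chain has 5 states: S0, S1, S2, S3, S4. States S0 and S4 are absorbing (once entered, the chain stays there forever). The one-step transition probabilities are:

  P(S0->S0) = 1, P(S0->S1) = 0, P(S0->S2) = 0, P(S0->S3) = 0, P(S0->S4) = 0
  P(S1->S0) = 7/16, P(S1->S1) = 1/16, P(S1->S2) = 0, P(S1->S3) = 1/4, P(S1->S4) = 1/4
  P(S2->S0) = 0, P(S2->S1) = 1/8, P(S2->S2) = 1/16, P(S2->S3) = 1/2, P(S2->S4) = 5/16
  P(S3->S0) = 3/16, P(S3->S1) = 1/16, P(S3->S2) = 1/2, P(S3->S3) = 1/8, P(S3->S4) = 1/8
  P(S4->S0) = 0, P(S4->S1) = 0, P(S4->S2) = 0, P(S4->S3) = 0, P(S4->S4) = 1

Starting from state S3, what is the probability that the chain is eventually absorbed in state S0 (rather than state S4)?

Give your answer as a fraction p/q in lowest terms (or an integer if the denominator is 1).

Answer: 446/1033

Derivation:
Let a_i = P(absorbed in S0 | start in state i).
Boundary conditions: a_S0 = 1, a_S4 = 0.
For each transient state i, a_i = sum_j P(i->j) * a_j:
  a_S1 = 7/16*a_S0 + 1/16*a_S1 + 0*a_S2 + 1/4*a_S3 + 1/4*a_S4
  a_S2 = 0*a_S0 + 1/8*a_S1 + 1/16*a_S2 + 1/2*a_S3 + 5/16*a_S4
  a_S3 = 3/16*a_S0 + 1/16*a_S1 + 1/2*a_S2 + 1/8*a_S3 + 1/8*a_S4

Substituting a_S0 = 1 and a_S4 = 0, rearrange to (I - Q) a = r where r[i] = P(i -> S0):
  [15/16, 0, -1/4] . (a_S1, a_S2, a_S3) = 7/16
  [-1/8, 15/16, -1/2] . (a_S1, a_S2, a_S3) = 0
  [-1/16, -1/2, 7/8] . (a_S1, a_S2, a_S3) = 3/16

Solving yields:
  a_S1 = 601/1033
  a_S2 = 318/1033
  a_S3 = 446/1033

Starting state is S3, so the absorption probability is a_S3 = 446/1033.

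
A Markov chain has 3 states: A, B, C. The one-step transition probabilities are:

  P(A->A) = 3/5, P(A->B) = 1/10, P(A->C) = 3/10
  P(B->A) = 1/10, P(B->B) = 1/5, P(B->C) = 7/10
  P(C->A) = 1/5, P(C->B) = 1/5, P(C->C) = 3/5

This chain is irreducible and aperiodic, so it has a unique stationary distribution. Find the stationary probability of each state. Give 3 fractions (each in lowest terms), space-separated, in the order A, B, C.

Answer: 18/59 10/59 31/59

Derivation:
The stationary distribution satisfies pi = pi * P, i.e.:
  pi_A = 3/5*pi_A + 1/10*pi_B + 1/5*pi_C
  pi_B = 1/10*pi_A + 1/5*pi_B + 1/5*pi_C
  pi_C = 3/10*pi_A + 7/10*pi_B + 3/5*pi_C
with normalization: pi_A + pi_B + pi_C = 1.

Using the first 2 balance equations plus normalization, the linear system A*pi = b is:
  [-2/5, 1/10, 1/5] . pi = 0
  [1/10, -4/5, 1/5] . pi = 0
  [1, 1, 1] . pi = 1

Solving yields:
  pi_A = 18/59
  pi_B = 10/59
  pi_C = 31/59

Verification (pi * P):
  18/59*3/5 + 10/59*1/10 + 31/59*1/5 = 18/59 = pi_A  (ok)
  18/59*1/10 + 10/59*1/5 + 31/59*1/5 = 10/59 = pi_B  (ok)
  18/59*3/10 + 10/59*7/10 + 31/59*3/5 = 31/59 = pi_C  (ok)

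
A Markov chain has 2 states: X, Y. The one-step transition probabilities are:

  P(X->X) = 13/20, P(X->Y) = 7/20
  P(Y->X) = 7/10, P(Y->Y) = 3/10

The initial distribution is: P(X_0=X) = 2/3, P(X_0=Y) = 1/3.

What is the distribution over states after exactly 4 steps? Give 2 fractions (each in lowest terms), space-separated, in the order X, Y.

Answer: 2/3 1/3

Derivation:
Propagating the distribution step by step (d_{t+1} = d_t * P):
d_0 = (X=2/3, Y=1/3)
  d_1[X] = 2/3*13/20 + 1/3*7/10 = 2/3
  d_1[Y] = 2/3*7/20 + 1/3*3/10 = 1/3
d_1 = (X=2/3, Y=1/3)
  d_2[X] = 2/3*13/20 + 1/3*7/10 = 2/3
  d_2[Y] = 2/3*7/20 + 1/3*3/10 = 1/3
d_2 = (X=2/3, Y=1/3)
  d_3[X] = 2/3*13/20 + 1/3*7/10 = 2/3
  d_3[Y] = 2/3*7/20 + 1/3*3/10 = 1/3
d_3 = (X=2/3, Y=1/3)
  d_4[X] = 2/3*13/20 + 1/3*7/10 = 2/3
  d_4[Y] = 2/3*7/20 + 1/3*3/10 = 1/3
d_4 = (X=2/3, Y=1/3)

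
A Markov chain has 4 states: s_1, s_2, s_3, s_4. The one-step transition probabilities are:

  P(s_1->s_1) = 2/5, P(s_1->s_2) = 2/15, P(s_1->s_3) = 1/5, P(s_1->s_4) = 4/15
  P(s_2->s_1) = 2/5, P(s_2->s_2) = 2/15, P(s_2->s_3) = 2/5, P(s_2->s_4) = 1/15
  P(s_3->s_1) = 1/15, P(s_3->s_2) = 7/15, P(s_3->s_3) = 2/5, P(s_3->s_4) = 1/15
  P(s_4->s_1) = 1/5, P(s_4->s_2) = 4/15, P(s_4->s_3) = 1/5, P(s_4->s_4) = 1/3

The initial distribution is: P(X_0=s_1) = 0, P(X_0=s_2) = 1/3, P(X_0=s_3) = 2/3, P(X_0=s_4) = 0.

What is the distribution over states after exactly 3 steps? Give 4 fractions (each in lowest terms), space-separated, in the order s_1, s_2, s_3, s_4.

Propagating the distribution step by step (d_{t+1} = d_t * P):
d_0 = (s_1=0, s_2=1/3, s_3=2/3, s_4=0)
  d_1[s_1] = 0*2/5 + 1/3*2/5 + 2/3*1/15 + 0*1/5 = 8/45
  d_1[s_2] = 0*2/15 + 1/3*2/15 + 2/3*7/15 + 0*4/15 = 16/45
  d_1[s_3] = 0*1/5 + 1/3*2/5 + 2/3*2/5 + 0*1/5 = 2/5
  d_1[s_4] = 0*4/15 + 1/3*1/15 + 2/3*1/15 + 0*1/3 = 1/15
d_1 = (s_1=8/45, s_2=16/45, s_3=2/5, s_4=1/15)
  d_2[s_1] = 8/45*2/5 + 16/45*2/5 + 2/5*1/15 + 1/15*1/5 = 19/75
  d_2[s_2] = 8/45*2/15 + 16/45*2/15 + 2/5*7/15 + 1/15*4/15 = 62/225
  d_2[s_3] = 8/45*1/5 + 16/45*2/5 + 2/5*2/5 + 1/15*1/5 = 79/225
  d_2[s_4] = 8/45*4/15 + 16/45*1/15 + 2/5*1/15 + 1/15*1/3 = 3/25
d_2 = (s_1=19/75, s_2=62/225, s_3=79/225, s_4=3/25)
  d_3[s_1] = 19/75*2/5 + 62/225*2/5 + 79/225*1/15 + 3/25*1/5 = 874/3375
  d_3[s_2] = 19/75*2/15 + 62/225*2/15 + 79/225*7/15 + 3/25*4/15 = 899/3375
  d_3[s_3] = 19/75*1/5 + 62/225*2/5 + 79/225*2/5 + 3/25*1/5 = 122/375
  d_3[s_4] = 19/75*4/15 + 62/225*1/15 + 79/225*1/15 + 3/25*1/3 = 56/375
d_3 = (s_1=874/3375, s_2=899/3375, s_3=122/375, s_4=56/375)

Answer: 874/3375 899/3375 122/375 56/375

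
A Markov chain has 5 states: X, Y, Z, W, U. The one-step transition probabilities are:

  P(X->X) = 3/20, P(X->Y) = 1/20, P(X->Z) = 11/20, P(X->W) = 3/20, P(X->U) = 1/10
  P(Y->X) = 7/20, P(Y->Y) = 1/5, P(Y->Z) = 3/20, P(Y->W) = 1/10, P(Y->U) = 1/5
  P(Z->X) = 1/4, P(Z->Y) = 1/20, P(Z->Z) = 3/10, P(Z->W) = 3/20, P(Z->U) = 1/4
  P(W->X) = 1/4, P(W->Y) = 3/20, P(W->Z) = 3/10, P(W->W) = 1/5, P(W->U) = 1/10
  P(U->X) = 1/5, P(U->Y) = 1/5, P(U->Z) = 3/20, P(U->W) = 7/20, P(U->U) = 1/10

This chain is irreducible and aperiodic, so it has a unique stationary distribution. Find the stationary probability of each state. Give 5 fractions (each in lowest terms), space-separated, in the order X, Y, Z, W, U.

The stationary distribution satisfies pi = pi * P, i.e.:
  pi_X = 3/20*pi_X + 7/20*pi_Y + 1/4*pi_Z + 1/4*pi_W + 1/5*pi_U
  pi_Y = 1/20*pi_X + 1/5*pi_Y + 1/20*pi_Z + 3/20*pi_W + 1/5*pi_U
  pi_Z = 11/20*pi_X + 3/20*pi_Y + 3/10*pi_Z + 3/10*pi_W + 3/20*pi_U
  pi_W = 3/20*pi_X + 1/10*pi_Y + 3/20*pi_Z + 1/5*pi_W + 7/20*pi_U
  pi_U = 1/10*pi_X + 1/5*pi_Y + 1/4*pi_Z + 1/10*pi_W + 1/10*pi_U
with normalization: pi_X + pi_Y + pi_Z + pi_W + pi_U = 1.

Using the first 4 balance equations plus normalization, the linear system A*pi = b is:
  [-17/20, 7/20, 1/4, 1/4, 1/5] . pi = 0
  [1/20, -4/5, 1/20, 3/20, 1/5] . pi = 0
  [11/20, 3/20, -7/10, 3/10, 3/20] . pi = 0
  [3/20, 1/10, 3/20, -4/5, 7/20] . pi = 0
  [1, 1, 1, 1, 1] . pi = 1

Solving yields:
  pi_X = 7799/33917
  pi_Y = 3684/33917
  pi_Z = 10766/33917
  pi_W = 6293/33917
  pi_U = 5375/33917

Verification (pi * P):
  7799/33917*3/20 + 3684/33917*7/20 + 10766/33917*1/4 + 6293/33917*1/4 + 5375/33917*1/5 = 7799/33917 = pi_X  (ok)
  7799/33917*1/20 + 3684/33917*1/5 + 10766/33917*1/20 + 6293/33917*3/20 + 5375/33917*1/5 = 3684/33917 = pi_Y  (ok)
  7799/33917*11/20 + 3684/33917*3/20 + 10766/33917*3/10 + 6293/33917*3/10 + 5375/33917*3/20 = 10766/33917 = pi_Z  (ok)
  7799/33917*3/20 + 3684/33917*1/10 + 10766/33917*3/20 + 6293/33917*1/5 + 5375/33917*7/20 = 6293/33917 = pi_W  (ok)
  7799/33917*1/10 + 3684/33917*1/5 + 10766/33917*1/4 + 6293/33917*1/10 + 5375/33917*1/10 = 5375/33917 = pi_U  (ok)

Answer: 7799/33917 3684/33917 10766/33917 6293/33917 5375/33917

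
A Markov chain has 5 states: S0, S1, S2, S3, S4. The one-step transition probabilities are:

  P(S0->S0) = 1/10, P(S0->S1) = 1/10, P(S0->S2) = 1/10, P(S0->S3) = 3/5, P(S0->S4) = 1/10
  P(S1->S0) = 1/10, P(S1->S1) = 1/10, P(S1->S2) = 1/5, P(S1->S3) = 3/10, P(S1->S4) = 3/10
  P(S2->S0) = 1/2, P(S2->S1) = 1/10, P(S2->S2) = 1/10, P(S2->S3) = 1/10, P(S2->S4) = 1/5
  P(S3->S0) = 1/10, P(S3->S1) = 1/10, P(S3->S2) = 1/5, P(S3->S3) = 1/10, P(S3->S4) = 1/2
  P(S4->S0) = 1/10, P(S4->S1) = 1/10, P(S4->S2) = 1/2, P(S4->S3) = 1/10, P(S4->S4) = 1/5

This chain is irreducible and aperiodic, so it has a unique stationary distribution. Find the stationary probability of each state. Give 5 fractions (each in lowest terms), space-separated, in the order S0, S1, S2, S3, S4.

The stationary distribution satisfies pi = pi * P, i.e.:
  pi_S0 = 1/10*pi_S0 + 1/10*pi_S1 + 1/2*pi_S2 + 1/10*pi_S3 + 1/10*pi_S4
  pi_S1 = 1/10*pi_S0 + 1/10*pi_S1 + 1/10*pi_S2 + 1/10*pi_S3 + 1/10*pi_S4
  pi_S2 = 1/10*pi_S0 + 1/5*pi_S1 + 1/10*pi_S2 + 1/5*pi_S3 + 1/2*pi_S4
  pi_S3 = 3/5*pi_S0 + 3/10*pi_S1 + 1/10*pi_S2 + 1/10*pi_S3 + 1/10*pi_S4
  pi_S4 = 1/10*pi_S0 + 3/10*pi_S1 + 1/5*pi_S2 + 1/2*pi_S3 + 1/5*pi_S4
with normalization: pi_S0 + pi_S1 + pi_S2 + pi_S3 + pi_S4 = 1.

Using the first 4 balance equations plus normalization, the linear system A*pi = b is:
  [-9/10, 1/10, 1/2, 1/10, 1/10] . pi = 0
  [1/10, -9/10, 1/10, 1/10, 1/10] . pi = 0
  [1/10, 1/5, -9/10, 1/5, 1/2] . pi = 0
  [3/5, 3/10, 1/10, -9/10, 1/10] . pi = 0
  [1, 1, 1, 1, 1] . pi = 1

Solving yields:
  pi_S0 = 392/2025
  pi_S1 = 1/10
  pi_S2 = 379/1620
  pi_S3 = 439/2025
  pi_S4 = 2071/8100

Verification (pi * P):
  392/2025*1/10 + 1/10*1/10 + 379/1620*1/2 + 439/2025*1/10 + 2071/8100*1/10 = 392/2025 = pi_S0  (ok)
  392/2025*1/10 + 1/10*1/10 + 379/1620*1/10 + 439/2025*1/10 + 2071/8100*1/10 = 1/10 = pi_S1  (ok)
  392/2025*1/10 + 1/10*1/5 + 379/1620*1/10 + 439/2025*1/5 + 2071/8100*1/2 = 379/1620 = pi_S2  (ok)
  392/2025*3/5 + 1/10*3/10 + 379/1620*1/10 + 439/2025*1/10 + 2071/8100*1/10 = 439/2025 = pi_S3  (ok)
  392/2025*1/10 + 1/10*3/10 + 379/1620*1/5 + 439/2025*1/2 + 2071/8100*1/5 = 2071/8100 = pi_S4  (ok)

Answer: 392/2025 1/10 379/1620 439/2025 2071/8100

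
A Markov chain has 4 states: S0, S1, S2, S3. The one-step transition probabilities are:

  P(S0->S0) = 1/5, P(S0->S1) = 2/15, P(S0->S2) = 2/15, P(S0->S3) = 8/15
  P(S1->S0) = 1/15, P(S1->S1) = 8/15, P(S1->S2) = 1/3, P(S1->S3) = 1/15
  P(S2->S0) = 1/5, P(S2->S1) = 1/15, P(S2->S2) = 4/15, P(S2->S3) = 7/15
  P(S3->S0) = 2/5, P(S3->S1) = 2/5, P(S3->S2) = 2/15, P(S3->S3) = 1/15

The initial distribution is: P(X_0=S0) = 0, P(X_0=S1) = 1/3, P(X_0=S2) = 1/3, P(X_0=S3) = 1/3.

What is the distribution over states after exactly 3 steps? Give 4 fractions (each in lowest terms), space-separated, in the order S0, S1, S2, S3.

Answer: 2158/10125 1049/3375 2279/10125 847/3375

Derivation:
Propagating the distribution step by step (d_{t+1} = d_t * P):
d_0 = (S0=0, S1=1/3, S2=1/3, S3=1/3)
  d_1[S0] = 0*1/5 + 1/3*1/15 + 1/3*1/5 + 1/3*2/5 = 2/9
  d_1[S1] = 0*2/15 + 1/3*8/15 + 1/3*1/15 + 1/3*2/5 = 1/3
  d_1[S2] = 0*2/15 + 1/3*1/3 + 1/3*4/15 + 1/3*2/15 = 11/45
  d_1[S3] = 0*8/15 + 1/3*1/15 + 1/3*7/15 + 1/3*1/15 = 1/5
d_1 = (S0=2/9, S1=1/3, S2=11/45, S3=1/5)
  d_2[S0] = 2/9*1/5 + 1/3*1/15 + 11/45*1/5 + 1/5*2/5 = 44/225
  d_2[S1] = 2/9*2/15 + 1/3*8/15 + 11/45*1/15 + 1/5*2/5 = 41/135
  d_2[S2] = 2/9*2/15 + 1/3*1/3 + 11/45*4/15 + 1/5*2/15 = 157/675
  d_2[S3] = 2/9*8/15 + 1/3*1/15 + 11/45*7/15 + 1/5*1/15 = 181/675
d_2 = (S0=44/225, S1=41/135, S2=157/675, S3=181/675)
  d_3[S0] = 44/225*1/5 + 41/135*1/15 + 157/675*1/5 + 181/675*2/5 = 2158/10125
  d_3[S1] = 44/225*2/15 + 41/135*8/15 + 157/675*1/15 + 181/675*2/5 = 1049/3375
  d_3[S2] = 44/225*2/15 + 41/135*1/3 + 157/675*4/15 + 181/675*2/15 = 2279/10125
  d_3[S3] = 44/225*8/15 + 41/135*1/15 + 157/675*7/15 + 181/675*1/15 = 847/3375
d_3 = (S0=2158/10125, S1=1049/3375, S2=2279/10125, S3=847/3375)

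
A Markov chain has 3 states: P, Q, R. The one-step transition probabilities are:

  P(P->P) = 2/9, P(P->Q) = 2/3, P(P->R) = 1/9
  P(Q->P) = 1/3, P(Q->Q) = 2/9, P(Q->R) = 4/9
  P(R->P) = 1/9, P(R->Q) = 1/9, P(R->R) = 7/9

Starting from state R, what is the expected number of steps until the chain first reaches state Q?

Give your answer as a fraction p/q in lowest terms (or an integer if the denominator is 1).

Let h_i = expected steps to first reach Q from state i.
Boundary: h_Q = 0.
First-step equations for the other states:
  h_P = 1 + 2/9*h_P + 2/3*h_Q + 1/9*h_R
  h_R = 1 + 1/9*h_P + 1/9*h_Q + 7/9*h_R

Substituting h_Q = 0 and rearranging gives the linear system (I - Q) h = 1:
  [7/9, -1/9] . (h_P, h_R) = 1
  [-1/9, 2/9] . (h_P, h_R) = 1

Solving yields:
  h_P = 27/13
  h_R = 72/13

Starting state is R, so the expected hitting time is h_R = 72/13.

Answer: 72/13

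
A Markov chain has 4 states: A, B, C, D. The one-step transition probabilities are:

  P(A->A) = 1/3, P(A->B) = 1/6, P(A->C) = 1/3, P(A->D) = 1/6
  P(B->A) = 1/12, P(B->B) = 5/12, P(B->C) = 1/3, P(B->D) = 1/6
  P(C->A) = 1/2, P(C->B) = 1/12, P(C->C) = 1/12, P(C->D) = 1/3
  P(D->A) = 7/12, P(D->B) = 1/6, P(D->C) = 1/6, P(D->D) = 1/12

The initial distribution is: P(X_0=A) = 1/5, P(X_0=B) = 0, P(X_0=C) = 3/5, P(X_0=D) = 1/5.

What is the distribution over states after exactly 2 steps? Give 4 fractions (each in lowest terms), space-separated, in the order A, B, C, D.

Answer: 47/120 11/60 61/240 41/240

Derivation:
Propagating the distribution step by step (d_{t+1} = d_t * P):
d_0 = (A=1/5, B=0, C=3/5, D=1/5)
  d_1[A] = 1/5*1/3 + 0*1/12 + 3/5*1/2 + 1/5*7/12 = 29/60
  d_1[B] = 1/5*1/6 + 0*5/12 + 3/5*1/12 + 1/5*1/6 = 7/60
  d_1[C] = 1/5*1/3 + 0*1/3 + 3/5*1/12 + 1/5*1/6 = 3/20
  d_1[D] = 1/5*1/6 + 0*1/6 + 3/5*1/3 + 1/5*1/12 = 1/4
d_1 = (A=29/60, B=7/60, C=3/20, D=1/4)
  d_2[A] = 29/60*1/3 + 7/60*1/12 + 3/20*1/2 + 1/4*7/12 = 47/120
  d_2[B] = 29/60*1/6 + 7/60*5/12 + 3/20*1/12 + 1/4*1/6 = 11/60
  d_2[C] = 29/60*1/3 + 7/60*1/3 + 3/20*1/12 + 1/4*1/6 = 61/240
  d_2[D] = 29/60*1/6 + 7/60*1/6 + 3/20*1/3 + 1/4*1/12 = 41/240
d_2 = (A=47/120, B=11/60, C=61/240, D=41/240)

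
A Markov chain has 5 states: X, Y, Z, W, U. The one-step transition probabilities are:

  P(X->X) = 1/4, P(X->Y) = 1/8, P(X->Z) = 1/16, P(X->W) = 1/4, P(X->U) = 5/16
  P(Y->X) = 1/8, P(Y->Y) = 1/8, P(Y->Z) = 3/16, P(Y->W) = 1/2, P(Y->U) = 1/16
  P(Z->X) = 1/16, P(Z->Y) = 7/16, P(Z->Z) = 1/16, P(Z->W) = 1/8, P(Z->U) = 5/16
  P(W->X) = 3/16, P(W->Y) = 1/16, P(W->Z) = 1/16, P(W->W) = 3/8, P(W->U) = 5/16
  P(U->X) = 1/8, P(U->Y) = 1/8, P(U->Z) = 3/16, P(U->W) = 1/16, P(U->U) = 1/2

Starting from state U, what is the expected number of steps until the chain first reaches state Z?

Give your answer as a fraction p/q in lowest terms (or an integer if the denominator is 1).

Let h_i = expected steps to first reach Z from state i.
Boundary: h_Z = 0.
First-step equations for the other states:
  h_X = 1 + 1/4*h_X + 1/8*h_Y + 1/16*h_Z + 1/4*h_W + 5/16*h_U
  h_Y = 1 + 1/8*h_X + 1/8*h_Y + 3/16*h_Z + 1/2*h_W + 1/16*h_U
  h_W = 1 + 3/16*h_X + 1/16*h_Y + 1/16*h_Z + 3/8*h_W + 5/16*h_U
  h_U = 1 + 1/8*h_X + 1/8*h_Y + 3/16*h_Z + 1/16*h_W + 1/2*h_U

Substituting h_Z = 0 and rearranging gives the linear system (I - Q) h = 1:
  [3/4, -1/8, -1/4, -5/16] . (h_X, h_Y, h_W, h_U) = 1
  [-1/8, 7/8, -1/2, -1/16] . (h_X, h_Y, h_W, h_U) = 1
  [-3/16, -1/16, 5/8, -5/16] . (h_X, h_Y, h_W, h_U) = 1
  [-1/8, -1/8, -1/16, 1/2] . (h_X, h_Y, h_W, h_U) = 1

Solving yields:
  h_X = 7936/953
  h_Y = 7264/953
  h_W = 7984/953
  h_U = 6704/953

Starting state is U, so the expected hitting time is h_U = 6704/953.

Answer: 6704/953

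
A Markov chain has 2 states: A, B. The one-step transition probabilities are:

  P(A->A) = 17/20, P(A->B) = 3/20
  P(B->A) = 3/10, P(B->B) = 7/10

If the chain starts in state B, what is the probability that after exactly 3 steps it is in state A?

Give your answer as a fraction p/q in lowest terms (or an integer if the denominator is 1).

Computing P^3 by repeated multiplication:
P^1 =
  A: [17/20, 3/20]
  B: [3/10, 7/10]
P^2 =
  A: [307/400, 93/400]
  B: [93/200, 107/200]
P^3 =
  A: [5777/8000, 2223/8000]
  B: [2223/4000, 1777/4000]

(P^3)[B -> A] = 2223/4000

Answer: 2223/4000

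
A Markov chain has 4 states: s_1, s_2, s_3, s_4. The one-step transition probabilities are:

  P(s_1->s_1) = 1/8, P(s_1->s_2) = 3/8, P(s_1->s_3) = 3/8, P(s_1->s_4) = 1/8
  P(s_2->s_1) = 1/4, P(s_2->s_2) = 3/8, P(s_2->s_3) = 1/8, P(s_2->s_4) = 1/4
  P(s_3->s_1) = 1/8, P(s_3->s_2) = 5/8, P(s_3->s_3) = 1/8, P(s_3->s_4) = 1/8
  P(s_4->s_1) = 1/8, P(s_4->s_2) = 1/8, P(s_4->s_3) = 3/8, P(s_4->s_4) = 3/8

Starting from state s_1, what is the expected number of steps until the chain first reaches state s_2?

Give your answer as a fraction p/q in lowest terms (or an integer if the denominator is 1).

Let h_i = expected steps to first reach s_2 from state i.
Boundary: h_s_2 = 0.
First-step equations for the other states:
  h_s_1 = 1 + 1/8*h_s_1 + 3/8*h_s_2 + 3/8*h_s_3 + 1/8*h_s_4
  h_s_3 = 1 + 1/8*h_s_1 + 5/8*h_s_2 + 1/8*h_s_3 + 1/8*h_s_4
  h_s_4 = 1 + 1/8*h_s_1 + 1/8*h_s_2 + 3/8*h_s_3 + 3/8*h_s_4

Substituting h_s_2 = 0 and rearranging gives the linear system (I - Q) h = 1:
  [7/8, -3/8, -1/8] . (h_s_1, h_s_3, h_s_4) = 1
  [-1/8, 7/8, -1/8] . (h_s_1, h_s_3, h_s_4) = 1
  [-1/8, -3/8, 5/8] . (h_s_1, h_s_3, h_s_4) = 1

Solving yields:
  h_s_1 = 120/49
  h_s_3 = 96/49
  h_s_4 = 160/49

Starting state is s_1, so the expected hitting time is h_s_1 = 120/49.

Answer: 120/49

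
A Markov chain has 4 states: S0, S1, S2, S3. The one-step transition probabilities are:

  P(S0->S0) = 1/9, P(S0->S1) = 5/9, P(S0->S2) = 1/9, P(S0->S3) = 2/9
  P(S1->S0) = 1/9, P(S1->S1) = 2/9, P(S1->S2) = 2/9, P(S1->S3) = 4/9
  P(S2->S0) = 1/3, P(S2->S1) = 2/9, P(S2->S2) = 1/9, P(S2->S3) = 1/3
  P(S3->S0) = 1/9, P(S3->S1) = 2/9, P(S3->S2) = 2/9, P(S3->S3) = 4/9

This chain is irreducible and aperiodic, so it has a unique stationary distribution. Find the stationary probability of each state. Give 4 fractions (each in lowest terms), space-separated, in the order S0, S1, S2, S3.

Answer: 7/46 113/414 17/92 323/828

Derivation:
The stationary distribution satisfies pi = pi * P, i.e.:
  pi_S0 = 1/9*pi_S0 + 1/9*pi_S1 + 1/3*pi_S2 + 1/9*pi_S3
  pi_S1 = 5/9*pi_S0 + 2/9*pi_S1 + 2/9*pi_S2 + 2/9*pi_S3
  pi_S2 = 1/9*pi_S0 + 2/9*pi_S1 + 1/9*pi_S2 + 2/9*pi_S3
  pi_S3 = 2/9*pi_S0 + 4/9*pi_S1 + 1/3*pi_S2 + 4/9*pi_S3
with normalization: pi_S0 + pi_S1 + pi_S2 + pi_S3 = 1.

Using the first 3 balance equations plus normalization, the linear system A*pi = b is:
  [-8/9, 1/9, 1/3, 1/9] . pi = 0
  [5/9, -7/9, 2/9, 2/9] . pi = 0
  [1/9, 2/9, -8/9, 2/9] . pi = 0
  [1, 1, 1, 1] . pi = 1

Solving yields:
  pi_S0 = 7/46
  pi_S1 = 113/414
  pi_S2 = 17/92
  pi_S3 = 323/828

Verification (pi * P):
  7/46*1/9 + 113/414*1/9 + 17/92*1/3 + 323/828*1/9 = 7/46 = pi_S0  (ok)
  7/46*5/9 + 113/414*2/9 + 17/92*2/9 + 323/828*2/9 = 113/414 = pi_S1  (ok)
  7/46*1/9 + 113/414*2/9 + 17/92*1/9 + 323/828*2/9 = 17/92 = pi_S2  (ok)
  7/46*2/9 + 113/414*4/9 + 17/92*1/3 + 323/828*4/9 = 323/828 = pi_S3  (ok)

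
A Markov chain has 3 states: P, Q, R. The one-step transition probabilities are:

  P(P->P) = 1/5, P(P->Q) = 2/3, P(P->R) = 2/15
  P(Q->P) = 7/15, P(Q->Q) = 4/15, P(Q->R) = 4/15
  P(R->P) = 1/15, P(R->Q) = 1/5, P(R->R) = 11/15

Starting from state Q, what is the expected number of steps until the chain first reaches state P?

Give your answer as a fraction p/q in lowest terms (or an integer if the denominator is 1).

Answer: 15/4

Derivation:
Let h_i = expected steps to first reach P from state i.
Boundary: h_P = 0.
First-step equations for the other states:
  h_Q = 1 + 7/15*h_P + 4/15*h_Q + 4/15*h_R
  h_R = 1 + 1/15*h_P + 1/5*h_Q + 11/15*h_R

Substituting h_P = 0 and rearranging gives the linear system (I - Q) h = 1:
  [11/15, -4/15] . (h_Q, h_R) = 1
  [-1/5, 4/15] . (h_Q, h_R) = 1

Solving yields:
  h_Q = 15/4
  h_R = 105/16

Starting state is Q, so the expected hitting time is h_Q = 15/4.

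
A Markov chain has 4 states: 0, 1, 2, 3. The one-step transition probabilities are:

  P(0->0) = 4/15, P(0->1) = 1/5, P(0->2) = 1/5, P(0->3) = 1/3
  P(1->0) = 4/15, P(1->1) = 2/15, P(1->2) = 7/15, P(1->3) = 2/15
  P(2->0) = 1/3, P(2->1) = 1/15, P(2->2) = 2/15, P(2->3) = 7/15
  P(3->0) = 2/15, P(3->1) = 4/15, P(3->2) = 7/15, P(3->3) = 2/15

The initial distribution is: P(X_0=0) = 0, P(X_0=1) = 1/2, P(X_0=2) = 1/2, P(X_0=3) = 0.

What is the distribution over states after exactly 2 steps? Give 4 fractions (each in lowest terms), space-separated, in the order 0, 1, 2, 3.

Propagating the distribution step by step (d_{t+1} = d_t * P):
d_0 = (0=0, 1=1/2, 2=1/2, 3=0)
  d_1[0] = 0*4/15 + 1/2*4/15 + 1/2*1/3 + 0*2/15 = 3/10
  d_1[1] = 0*1/5 + 1/2*2/15 + 1/2*1/15 + 0*4/15 = 1/10
  d_1[2] = 0*1/5 + 1/2*7/15 + 1/2*2/15 + 0*7/15 = 3/10
  d_1[3] = 0*1/3 + 1/2*2/15 + 1/2*7/15 + 0*2/15 = 3/10
d_1 = (0=3/10, 1=1/10, 2=3/10, 3=3/10)
  d_2[0] = 3/10*4/15 + 1/10*4/15 + 3/10*1/3 + 3/10*2/15 = 37/150
  d_2[1] = 3/10*1/5 + 1/10*2/15 + 3/10*1/15 + 3/10*4/15 = 13/75
  d_2[2] = 3/10*1/5 + 1/10*7/15 + 3/10*2/15 + 3/10*7/15 = 43/150
  d_2[3] = 3/10*1/3 + 1/10*2/15 + 3/10*7/15 + 3/10*2/15 = 22/75
d_2 = (0=37/150, 1=13/75, 2=43/150, 3=22/75)

Answer: 37/150 13/75 43/150 22/75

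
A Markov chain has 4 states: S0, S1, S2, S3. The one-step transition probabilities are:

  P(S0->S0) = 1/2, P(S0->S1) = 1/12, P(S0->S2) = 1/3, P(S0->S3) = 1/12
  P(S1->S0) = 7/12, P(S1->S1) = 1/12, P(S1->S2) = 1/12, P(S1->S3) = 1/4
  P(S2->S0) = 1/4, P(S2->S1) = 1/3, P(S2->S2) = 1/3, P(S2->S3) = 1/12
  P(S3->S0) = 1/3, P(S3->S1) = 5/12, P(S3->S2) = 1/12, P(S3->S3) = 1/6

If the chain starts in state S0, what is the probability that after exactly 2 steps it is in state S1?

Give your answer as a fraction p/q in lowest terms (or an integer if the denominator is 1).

Computing P^2 by repeated multiplication:
P^1 =
  S0: [1/2, 1/12, 1/3, 1/12]
  S1: [7/12, 1/12, 1/12, 1/4]
  S2: [1/4, 1/3, 1/3, 1/12]
  S3: [1/3, 5/12, 1/12, 1/6]
P^2 =
  S0: [59/144, 7/36, 7/24, 5/48]
  S1: [4/9, 3/16, 1/4, 17/144]
  S2: [31/72, 7/36, 11/48, 7/48]
  S3: [35/72, 23/144, 3/16, 1/6]

(P^2)[S0 -> S1] = 7/36

Answer: 7/36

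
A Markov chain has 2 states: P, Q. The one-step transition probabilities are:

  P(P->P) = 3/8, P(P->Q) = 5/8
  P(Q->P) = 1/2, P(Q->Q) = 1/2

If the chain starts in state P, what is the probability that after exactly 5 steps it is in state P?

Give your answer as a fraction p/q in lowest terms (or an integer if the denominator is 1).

Computing P^5 by repeated multiplication:
P^1 =
  P: [3/8, 5/8]
  Q: [1/2, 1/2]
P^2 =
  P: [29/64, 35/64]
  Q: [7/16, 9/16]
P^3 =
  P: [227/512, 285/512]
  Q: [57/128, 71/128]
P^4 =
  P: [1821/4096, 2275/4096]
  Q: [455/1024, 569/1024]
P^5 =
  P: [14563/32768, 18205/32768]
  Q: [3641/8192, 4551/8192]

(P^5)[P -> P] = 14563/32768

Answer: 14563/32768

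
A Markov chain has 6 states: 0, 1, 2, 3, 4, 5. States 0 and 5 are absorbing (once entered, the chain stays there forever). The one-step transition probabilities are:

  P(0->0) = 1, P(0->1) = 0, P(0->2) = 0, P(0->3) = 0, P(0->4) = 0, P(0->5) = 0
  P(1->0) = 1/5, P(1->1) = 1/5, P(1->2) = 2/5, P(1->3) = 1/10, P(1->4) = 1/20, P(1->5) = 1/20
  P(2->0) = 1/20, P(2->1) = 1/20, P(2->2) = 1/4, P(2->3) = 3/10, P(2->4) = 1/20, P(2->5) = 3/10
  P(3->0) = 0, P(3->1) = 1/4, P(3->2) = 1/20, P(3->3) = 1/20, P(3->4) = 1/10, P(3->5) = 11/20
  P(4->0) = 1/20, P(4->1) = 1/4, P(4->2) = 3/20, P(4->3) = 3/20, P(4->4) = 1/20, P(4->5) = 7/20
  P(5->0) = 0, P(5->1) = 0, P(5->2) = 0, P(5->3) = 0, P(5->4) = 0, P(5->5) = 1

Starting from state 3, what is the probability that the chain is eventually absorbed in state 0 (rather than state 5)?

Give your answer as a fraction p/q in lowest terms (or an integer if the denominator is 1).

Answer: 4103/34065

Derivation:
Let a_i = P(absorbed in 0 | start in state i).
Boundary conditions: a_0 = 1, a_5 = 0.
For each transient state i, a_i = sum_j P(i->j) * a_j:
  a_1 = 1/5*a_0 + 1/5*a_1 + 2/5*a_2 + 1/10*a_3 + 1/20*a_4 + 1/20*a_5
  a_2 = 1/20*a_0 + 1/20*a_1 + 1/4*a_2 + 3/10*a_3 + 1/20*a_4 + 3/10*a_5
  a_3 = 0*a_0 + 1/4*a_1 + 1/20*a_2 + 1/20*a_3 + 1/10*a_4 + 11/20*a_5
  a_4 = 1/20*a_0 + 1/4*a_1 + 3/20*a_2 + 3/20*a_3 + 1/20*a_4 + 7/20*a_5

Substituting a_0 = 1 and a_5 = 0, rearrange to (I - Q) a = r where r[i] = P(i -> 0):
  [4/5, -2/5, -1/10, -1/20] . (a_1, a_2, a_3, a_4) = 1/5
  [-1/20, 3/4, -3/10, -1/20] . (a_1, a_2, a_3, a_4) = 1/20
  [-1/4, -1/20, 19/20, -1/10] . (a_1, a_2, a_3, a_4) = 0
  [-1/4, -3/20, -3/20, 19/20] . (a_1, a_2, a_3, a_4) = 1/20

Solving yields:
  a_1 = 23999/68130
  a_2 = 10279/68130
  a_3 = 4103/34065
  a_4 = 1282/6813

Starting state is 3, so the absorption probability is a_3 = 4103/34065.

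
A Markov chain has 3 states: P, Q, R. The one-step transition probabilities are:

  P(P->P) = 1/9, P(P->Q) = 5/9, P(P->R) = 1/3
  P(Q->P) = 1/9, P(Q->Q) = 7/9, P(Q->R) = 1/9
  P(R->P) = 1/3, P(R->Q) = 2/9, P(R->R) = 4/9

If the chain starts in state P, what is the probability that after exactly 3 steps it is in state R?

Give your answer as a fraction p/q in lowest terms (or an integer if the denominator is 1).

Answer: 19/81

Derivation:
Computing P^3 by repeated multiplication:
P^1 =
  P: [1/9, 5/9, 1/3]
  Q: [1/9, 7/9, 1/9]
  R: [1/3, 2/9, 4/9]
P^2 =
  P: [5/27, 46/81, 20/81]
  Q: [11/81, 56/81, 14/81]
  R: [17/81, 37/81, 1/3]
P^3 =
  P: [121/729, 437/729, 19/81]
  Q: [109/729, 475/729, 145/729]
  R: [5/27, 398/729, 196/729]

(P^3)[P -> R] = 19/81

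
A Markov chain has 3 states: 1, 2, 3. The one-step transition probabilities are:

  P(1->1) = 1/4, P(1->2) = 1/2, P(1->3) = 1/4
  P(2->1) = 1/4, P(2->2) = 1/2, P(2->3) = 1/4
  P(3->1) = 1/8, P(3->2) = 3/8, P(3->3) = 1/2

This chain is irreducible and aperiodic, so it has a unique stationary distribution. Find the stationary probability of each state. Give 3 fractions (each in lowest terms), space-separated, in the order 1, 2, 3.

Answer: 5/24 11/24 1/3

Derivation:
The stationary distribution satisfies pi = pi * P, i.e.:
  pi_1 = 1/4*pi_1 + 1/4*pi_2 + 1/8*pi_3
  pi_2 = 1/2*pi_1 + 1/2*pi_2 + 3/8*pi_3
  pi_3 = 1/4*pi_1 + 1/4*pi_2 + 1/2*pi_3
with normalization: pi_1 + pi_2 + pi_3 = 1.

Using the first 2 balance equations plus normalization, the linear system A*pi = b is:
  [-3/4, 1/4, 1/8] . pi = 0
  [1/2, -1/2, 3/8] . pi = 0
  [1, 1, 1] . pi = 1

Solving yields:
  pi_1 = 5/24
  pi_2 = 11/24
  pi_3 = 1/3

Verification (pi * P):
  5/24*1/4 + 11/24*1/4 + 1/3*1/8 = 5/24 = pi_1  (ok)
  5/24*1/2 + 11/24*1/2 + 1/3*3/8 = 11/24 = pi_2  (ok)
  5/24*1/4 + 11/24*1/4 + 1/3*1/2 = 1/3 = pi_3  (ok)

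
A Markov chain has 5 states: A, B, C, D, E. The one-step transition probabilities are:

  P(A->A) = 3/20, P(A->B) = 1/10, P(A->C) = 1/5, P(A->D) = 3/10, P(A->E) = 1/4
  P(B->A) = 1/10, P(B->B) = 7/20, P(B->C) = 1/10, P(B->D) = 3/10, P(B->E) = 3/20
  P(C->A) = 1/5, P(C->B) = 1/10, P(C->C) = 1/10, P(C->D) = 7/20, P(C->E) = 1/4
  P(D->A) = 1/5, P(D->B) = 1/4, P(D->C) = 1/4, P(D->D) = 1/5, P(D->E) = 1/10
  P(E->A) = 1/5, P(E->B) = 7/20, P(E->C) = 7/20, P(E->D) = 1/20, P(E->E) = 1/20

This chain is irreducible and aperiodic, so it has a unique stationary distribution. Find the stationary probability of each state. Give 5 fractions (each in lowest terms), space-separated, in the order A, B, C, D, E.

Answer: 29140/173367 13588/57789 33487/173367 42577/173367 9133/57789

Derivation:
The stationary distribution satisfies pi = pi * P, i.e.:
  pi_A = 3/20*pi_A + 1/10*pi_B + 1/5*pi_C + 1/5*pi_D + 1/5*pi_E
  pi_B = 1/10*pi_A + 7/20*pi_B + 1/10*pi_C + 1/4*pi_D + 7/20*pi_E
  pi_C = 1/5*pi_A + 1/10*pi_B + 1/10*pi_C + 1/4*pi_D + 7/20*pi_E
  pi_D = 3/10*pi_A + 3/10*pi_B + 7/20*pi_C + 1/5*pi_D + 1/20*pi_E
  pi_E = 1/4*pi_A + 3/20*pi_B + 1/4*pi_C + 1/10*pi_D + 1/20*pi_E
with normalization: pi_A + pi_B + pi_C + pi_D + pi_E = 1.

Using the first 4 balance equations plus normalization, the linear system A*pi = b is:
  [-17/20, 1/10, 1/5, 1/5, 1/5] . pi = 0
  [1/10, -13/20, 1/10, 1/4, 7/20] . pi = 0
  [1/5, 1/10, -9/10, 1/4, 7/20] . pi = 0
  [3/10, 3/10, 7/20, -4/5, 1/20] . pi = 0
  [1, 1, 1, 1, 1] . pi = 1

Solving yields:
  pi_A = 29140/173367
  pi_B = 13588/57789
  pi_C = 33487/173367
  pi_D = 42577/173367
  pi_E = 9133/57789

Verification (pi * P):
  29140/173367*3/20 + 13588/57789*1/10 + 33487/173367*1/5 + 42577/173367*1/5 + 9133/57789*1/5 = 29140/173367 = pi_A  (ok)
  29140/173367*1/10 + 13588/57789*7/20 + 33487/173367*1/10 + 42577/173367*1/4 + 9133/57789*7/20 = 13588/57789 = pi_B  (ok)
  29140/173367*1/5 + 13588/57789*1/10 + 33487/173367*1/10 + 42577/173367*1/4 + 9133/57789*7/20 = 33487/173367 = pi_C  (ok)
  29140/173367*3/10 + 13588/57789*3/10 + 33487/173367*7/20 + 42577/173367*1/5 + 9133/57789*1/20 = 42577/173367 = pi_D  (ok)
  29140/173367*1/4 + 13588/57789*3/20 + 33487/173367*1/4 + 42577/173367*1/10 + 9133/57789*1/20 = 9133/57789 = pi_E  (ok)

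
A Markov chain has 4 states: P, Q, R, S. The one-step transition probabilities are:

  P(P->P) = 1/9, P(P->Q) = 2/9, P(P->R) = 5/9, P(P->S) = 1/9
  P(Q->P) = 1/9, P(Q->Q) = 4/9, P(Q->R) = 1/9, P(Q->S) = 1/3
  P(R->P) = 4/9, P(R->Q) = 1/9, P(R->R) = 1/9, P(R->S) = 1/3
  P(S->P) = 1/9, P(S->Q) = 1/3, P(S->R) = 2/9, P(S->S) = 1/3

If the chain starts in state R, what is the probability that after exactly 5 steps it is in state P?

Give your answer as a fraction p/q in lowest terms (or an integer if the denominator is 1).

Answer: 1265/6561

Derivation:
Computing P^5 by repeated multiplication:
P^1 =
  P: [1/9, 2/9, 5/9, 1/9]
  Q: [1/9, 4/9, 1/9, 1/3]
  R: [4/9, 1/9, 1/9, 1/3]
  S: [1/9, 1/3, 2/9, 1/3]
P^2 =
  P: [8/27, 2/9, 14/81, 25/81]
  Q: [4/27, 28/81, 16/81, 25/81]
  R: [4/27, 22/81, 28/81, 19/81]
  S: [5/27, 25/81, 16/81, 25/81]
P^3 =
  P: [41/243, 209/729, 202/729, 65/243]
  Q: [43/243, 227/729, 154/729, 73/243]
  R: [55/243, 197/729, 148/729, 73/243]
  S: [43/243, 221/729, 166/729, 71/243]
P^4 =
  P: [445/2187, 623/2187, 472/2187, 647/2187]
  Q: [397/2187, 659/2187, 488/2187, 643/2187]
  R: [391/2187, 641/2187, 536/2187, 619/2187]
  S: [409/2187, 649/2187, 2/9, 643/2187]
P^5 =
  P: [1201/6561, 5795/19683, 1538/6561, 5671/19683]
  Q: [1217/6561, 1949/6561, 4418/19683, 5767/19683]
  R: [1265/6561, 1913/6561, 4370/19683, 5779/19683]
  S: [5/27, 1943/6561, 4466/19683, 5743/19683]

(P^5)[R -> P] = 1265/6561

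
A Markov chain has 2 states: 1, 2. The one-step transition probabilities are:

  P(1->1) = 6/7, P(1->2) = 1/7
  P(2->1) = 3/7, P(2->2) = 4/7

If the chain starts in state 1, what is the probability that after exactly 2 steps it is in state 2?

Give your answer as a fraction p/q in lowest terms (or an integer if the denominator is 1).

Answer: 10/49

Derivation:
Computing P^2 by repeated multiplication:
P^1 =
  1: [6/7, 1/7]
  2: [3/7, 4/7]
P^2 =
  1: [39/49, 10/49]
  2: [30/49, 19/49]

(P^2)[1 -> 2] = 10/49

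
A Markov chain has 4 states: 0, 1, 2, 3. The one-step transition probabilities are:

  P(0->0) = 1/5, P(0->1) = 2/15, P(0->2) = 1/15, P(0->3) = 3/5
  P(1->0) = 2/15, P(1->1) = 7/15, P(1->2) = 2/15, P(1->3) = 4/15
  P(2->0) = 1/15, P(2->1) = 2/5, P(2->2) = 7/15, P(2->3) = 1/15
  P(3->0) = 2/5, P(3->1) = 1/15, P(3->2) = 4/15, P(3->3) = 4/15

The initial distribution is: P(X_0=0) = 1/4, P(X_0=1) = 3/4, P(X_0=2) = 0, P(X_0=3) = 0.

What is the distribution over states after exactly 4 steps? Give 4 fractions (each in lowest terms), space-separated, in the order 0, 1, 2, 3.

Propagating the distribution step by step (d_{t+1} = d_t * P):
d_0 = (0=1/4, 1=3/4, 2=0, 3=0)
  d_1[0] = 1/4*1/5 + 3/4*2/15 + 0*1/15 + 0*2/5 = 3/20
  d_1[1] = 1/4*2/15 + 3/4*7/15 + 0*2/5 + 0*1/15 = 23/60
  d_1[2] = 1/4*1/15 + 3/4*2/15 + 0*7/15 + 0*4/15 = 7/60
  d_1[3] = 1/4*3/5 + 3/4*4/15 + 0*1/15 + 0*4/15 = 7/20
d_1 = (0=3/20, 1=23/60, 2=7/60, 3=7/20)
  d_2[0] = 3/20*1/5 + 23/60*2/15 + 7/60*1/15 + 7/20*2/5 = 103/450
  d_2[1] = 3/20*2/15 + 23/60*7/15 + 7/60*2/5 + 7/20*1/15 = 121/450
  d_2[2] = 3/20*1/15 + 23/60*2/15 + 7/60*7/15 + 7/20*4/15 = 47/225
  d_2[3] = 3/20*3/5 + 23/60*4/15 + 7/60*1/15 + 7/20*4/15 = 22/75
d_2 = (0=103/450, 1=121/450, 2=47/225, 3=22/75)
  d_3[0] = 103/450*1/5 + 121/450*2/15 + 47/225*1/15 + 22/75*2/5 = 479/2250
  d_3[1] = 103/450*2/15 + 121/450*7/15 + 47/225*2/5 + 22/75*1/15 = 583/2250
  d_3[2] = 103/450*1/15 + 121/450*2/15 + 47/225*7/15 + 22/75*4/15 = 1531/6750
  d_3[3] = 103/450*3/5 + 121/450*4/15 + 47/225*1/15 + 22/75*4/15 = 2033/6750
d_3 = (0=479/2250, 1=583/2250, 2=1531/6750, 3=2033/6750)
  d_4[0] = 479/2250*1/5 + 583/2250*2/15 + 1531/6750*1/15 + 2033/6750*2/5 = 10769/50625
  d_4[1] = 479/2250*2/15 + 583/2250*7/15 + 1531/6750*2/5 + 2033/6750*1/15 = 13168/50625
  d_4[2] = 479/2250*1/15 + 583/2250*2/15 + 1531/6750*7/15 + 2033/6750*4/15 = 3964/16875
  d_4[3] = 479/2250*3/5 + 583/2250*4/15 + 1531/6750*1/15 + 2033/6750*4/15 = 548/1875
d_4 = (0=10769/50625, 1=13168/50625, 2=3964/16875, 3=548/1875)

Answer: 10769/50625 13168/50625 3964/16875 548/1875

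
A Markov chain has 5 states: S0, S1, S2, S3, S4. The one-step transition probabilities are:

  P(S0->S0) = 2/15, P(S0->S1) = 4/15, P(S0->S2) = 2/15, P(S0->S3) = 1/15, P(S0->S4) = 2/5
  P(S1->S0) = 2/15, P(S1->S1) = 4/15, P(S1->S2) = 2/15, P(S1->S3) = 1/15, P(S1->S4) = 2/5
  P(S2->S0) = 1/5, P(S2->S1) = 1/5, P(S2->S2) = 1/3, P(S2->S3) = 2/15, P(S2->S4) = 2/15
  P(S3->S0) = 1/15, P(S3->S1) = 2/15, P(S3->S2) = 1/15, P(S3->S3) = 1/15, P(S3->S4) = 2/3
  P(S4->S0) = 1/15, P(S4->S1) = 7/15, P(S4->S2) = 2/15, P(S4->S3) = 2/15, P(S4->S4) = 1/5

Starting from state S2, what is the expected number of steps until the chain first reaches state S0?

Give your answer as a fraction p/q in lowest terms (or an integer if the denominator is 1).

Let h_i = expected steps to first reach S0 from state i.
Boundary: h_S0 = 0.
First-step equations for the other states:
  h_S1 = 1 + 2/15*h_S0 + 4/15*h_S1 + 2/15*h_S2 + 1/15*h_S3 + 2/5*h_S4
  h_S2 = 1 + 1/5*h_S0 + 1/5*h_S1 + 1/3*h_S2 + 2/15*h_S3 + 2/15*h_S4
  h_S3 = 1 + 1/15*h_S0 + 2/15*h_S1 + 1/15*h_S2 + 1/15*h_S3 + 2/3*h_S4
  h_S4 = 1 + 1/15*h_S0 + 7/15*h_S1 + 2/15*h_S2 + 2/15*h_S3 + 1/5*h_S4

Substituting h_S0 = 0 and rearranging gives the linear system (I - Q) h = 1:
  [11/15, -2/15, -1/15, -2/5] . (h_S1, h_S2, h_S3, h_S4) = 1
  [-1/5, 2/3, -2/15, -2/15] . (h_S1, h_S2, h_S3, h_S4) = 1
  [-2/15, -1/15, 14/15, -2/3] . (h_S1, h_S2, h_S3, h_S4) = 1
  [-7/15, -2/15, -2/15, 4/5] . (h_S1, h_S2, h_S3, h_S4) = 1

Solving yields:
  h_S1 = 24045/2789
  h_S2 = 21735/2789
  h_S3 = 26190/2789
  h_S4 = 25500/2789

Starting state is S2, so the expected hitting time is h_S2 = 21735/2789.

Answer: 21735/2789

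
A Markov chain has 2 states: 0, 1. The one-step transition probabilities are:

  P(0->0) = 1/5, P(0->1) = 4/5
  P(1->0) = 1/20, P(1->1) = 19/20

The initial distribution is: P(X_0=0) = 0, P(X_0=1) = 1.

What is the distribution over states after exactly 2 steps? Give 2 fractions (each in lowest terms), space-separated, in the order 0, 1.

Answer: 23/400 377/400

Derivation:
Propagating the distribution step by step (d_{t+1} = d_t * P):
d_0 = (0=0, 1=1)
  d_1[0] = 0*1/5 + 1*1/20 = 1/20
  d_1[1] = 0*4/5 + 1*19/20 = 19/20
d_1 = (0=1/20, 1=19/20)
  d_2[0] = 1/20*1/5 + 19/20*1/20 = 23/400
  d_2[1] = 1/20*4/5 + 19/20*19/20 = 377/400
d_2 = (0=23/400, 1=377/400)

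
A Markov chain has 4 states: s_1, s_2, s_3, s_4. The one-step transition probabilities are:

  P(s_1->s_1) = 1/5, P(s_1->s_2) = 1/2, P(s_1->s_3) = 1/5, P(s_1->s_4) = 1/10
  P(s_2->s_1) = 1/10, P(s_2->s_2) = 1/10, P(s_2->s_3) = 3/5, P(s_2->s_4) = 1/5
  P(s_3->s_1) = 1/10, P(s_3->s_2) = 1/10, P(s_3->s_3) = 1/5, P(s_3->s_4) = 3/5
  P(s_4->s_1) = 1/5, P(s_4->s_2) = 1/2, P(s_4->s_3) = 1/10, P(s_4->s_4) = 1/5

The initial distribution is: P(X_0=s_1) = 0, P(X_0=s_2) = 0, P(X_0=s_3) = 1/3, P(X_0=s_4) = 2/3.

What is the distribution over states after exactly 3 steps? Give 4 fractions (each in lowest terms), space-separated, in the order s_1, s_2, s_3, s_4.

Propagating the distribution step by step (d_{t+1} = d_t * P):
d_0 = (s_1=0, s_2=0, s_3=1/3, s_4=2/3)
  d_1[s_1] = 0*1/5 + 0*1/10 + 1/3*1/10 + 2/3*1/5 = 1/6
  d_1[s_2] = 0*1/2 + 0*1/10 + 1/3*1/10 + 2/3*1/2 = 11/30
  d_1[s_3] = 0*1/5 + 0*3/5 + 1/3*1/5 + 2/3*1/10 = 2/15
  d_1[s_4] = 0*1/10 + 0*1/5 + 1/3*3/5 + 2/3*1/5 = 1/3
d_1 = (s_1=1/6, s_2=11/30, s_3=2/15, s_4=1/3)
  d_2[s_1] = 1/6*1/5 + 11/30*1/10 + 2/15*1/10 + 1/3*1/5 = 3/20
  d_2[s_2] = 1/6*1/2 + 11/30*1/10 + 2/15*1/10 + 1/3*1/2 = 3/10
  d_2[s_3] = 1/6*1/5 + 11/30*3/5 + 2/15*1/5 + 1/3*1/10 = 47/150
  d_2[s_4] = 1/6*1/10 + 11/30*1/5 + 2/15*3/5 + 1/3*1/5 = 71/300
d_2 = (s_1=3/20, s_2=3/10, s_3=47/150, s_4=71/300)
  d_3[s_1] = 3/20*1/5 + 3/10*1/10 + 47/150*1/10 + 71/300*1/5 = 52/375
  d_3[s_2] = 3/20*1/2 + 3/10*1/10 + 47/150*1/10 + 71/300*1/2 = 191/750
  d_3[s_3] = 3/20*1/5 + 3/10*3/5 + 47/150*1/5 + 71/300*1/10 = 889/3000
  d_3[s_4] = 3/20*1/10 + 3/10*1/5 + 47/150*3/5 + 71/300*1/5 = 931/3000
d_3 = (s_1=52/375, s_2=191/750, s_3=889/3000, s_4=931/3000)

Answer: 52/375 191/750 889/3000 931/3000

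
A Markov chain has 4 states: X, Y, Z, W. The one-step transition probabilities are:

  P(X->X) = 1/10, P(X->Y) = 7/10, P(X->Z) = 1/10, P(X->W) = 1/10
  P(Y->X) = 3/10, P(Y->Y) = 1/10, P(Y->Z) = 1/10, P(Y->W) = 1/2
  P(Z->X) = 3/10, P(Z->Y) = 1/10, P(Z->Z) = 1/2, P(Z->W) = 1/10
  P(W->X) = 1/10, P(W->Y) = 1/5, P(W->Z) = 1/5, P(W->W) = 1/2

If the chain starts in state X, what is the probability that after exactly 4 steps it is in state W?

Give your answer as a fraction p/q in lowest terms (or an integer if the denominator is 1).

Computing P^4 by repeated multiplication:
P^1 =
  X: [1/10, 7/10, 1/10, 1/10]
  Y: [3/10, 1/10, 1/10, 1/2]
  Z: [3/10, 1/10, 1/2, 1/10]
  W: [1/10, 1/5, 1/5, 1/2]
P^2 =
  X: [13/50, 17/100, 3/20, 21/50]
  Y: [7/50, 33/100, 19/100, 17/50]
  Z: [11/50, 29/100, 31/100, 9/50]
  W: [9/50, 21/100, 23/100, 19/50]
P^3 =
  X: [41/250, 149/500, 101/500, 42/125]
  Y: [51/250, 109/500, 21/100, 46/125]
  Z: [11/50, 1/4, 121/500, 36/125]
  W: [47/250, 123/500, 23/100, 42/125]
P^4 =
  X: [1/5, 29/125, 134/625, 221/625]
  Y: [116/625, 162/625, 138/625, 209/625]
  Z: [124/625, 163/625, 141/625, 197/625]
  W: [122/625, 154/625, 141/625, 208/625]

(P^4)[X -> W] = 221/625

Answer: 221/625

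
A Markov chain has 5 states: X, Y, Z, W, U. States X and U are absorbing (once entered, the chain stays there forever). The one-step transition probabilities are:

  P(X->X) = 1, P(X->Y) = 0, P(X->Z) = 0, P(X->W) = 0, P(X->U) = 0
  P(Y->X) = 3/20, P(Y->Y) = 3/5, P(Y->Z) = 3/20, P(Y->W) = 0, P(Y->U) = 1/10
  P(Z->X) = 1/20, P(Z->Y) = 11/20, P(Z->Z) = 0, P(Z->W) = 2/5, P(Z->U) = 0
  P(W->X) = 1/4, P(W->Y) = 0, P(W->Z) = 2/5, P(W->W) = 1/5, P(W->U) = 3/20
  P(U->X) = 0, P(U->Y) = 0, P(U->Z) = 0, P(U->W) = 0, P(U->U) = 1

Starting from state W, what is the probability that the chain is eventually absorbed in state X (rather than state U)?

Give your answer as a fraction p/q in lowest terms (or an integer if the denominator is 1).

Let a_i = P(absorbed in X | start in state i).
Boundary conditions: a_X = 1, a_U = 0.
For each transient state i, a_i = sum_j P(i->j) * a_j:
  a_Y = 3/20*a_X + 3/5*a_Y + 3/20*a_Z + 0*a_W + 1/10*a_U
  a_Z = 1/20*a_X + 11/20*a_Y + 0*a_Z + 2/5*a_W + 0*a_U
  a_W = 1/4*a_X + 0*a_Y + 2/5*a_Z + 1/5*a_W + 3/20*a_U

Substituting a_X = 1 and a_U = 0, rearrange to (I - Q) a = r where r[i] = P(i -> X):
  [2/5, -3/20, 0] . (a_Y, a_Z, a_W) = 3/20
  [-11/20, 1, -2/5] . (a_Y, a_Z, a_W) = 1/20
  [0, -2/5, 4/5] . (a_Y, a_Z, a_W) = 1/4

Solving yields:
  a_Y = 117/190
  a_Z = 61/95
  a_W = 963/1520

Starting state is W, so the absorption probability is a_W = 963/1520.

Answer: 963/1520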